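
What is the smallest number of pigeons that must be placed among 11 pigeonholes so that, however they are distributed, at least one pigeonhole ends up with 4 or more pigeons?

34

With 33 pigeons one could put exactly 3 in each of the 11 pigeonholes, and no pigeonhole would reach 4.
One more pigeon must land in a pigeonhole that already has 3, giving it 4.
So 11 × 3 + 1 = 34 pigeons are required.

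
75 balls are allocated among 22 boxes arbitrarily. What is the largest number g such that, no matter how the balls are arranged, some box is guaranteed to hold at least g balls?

4

The 22 boxes are the holes and the 75 balls are the pigeons.
If every box held at most 3 balls, the total would be at most 22 × 3 = 66, which is less than 75.
So some box holds at least ⌈75/22⌉ = 4 balls.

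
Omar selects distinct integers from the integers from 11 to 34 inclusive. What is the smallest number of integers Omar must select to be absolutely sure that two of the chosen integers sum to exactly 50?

16

Two chosen integers sum to 50 exactly when both halves of some pair {x, 50−x} with 16 ≤ x ≤ 50−x ≤ 34 are chosen — 9 such pairs.
The remaining 6 elements (those with no distinct partner in range) can never complete a 50-sum, so the worst case takes all of them and one from each pair: 6 + 9 = 15.
By the pigeonhole principle, the 16th integer has to be the second member of some pair, so 15 + 1 = 16.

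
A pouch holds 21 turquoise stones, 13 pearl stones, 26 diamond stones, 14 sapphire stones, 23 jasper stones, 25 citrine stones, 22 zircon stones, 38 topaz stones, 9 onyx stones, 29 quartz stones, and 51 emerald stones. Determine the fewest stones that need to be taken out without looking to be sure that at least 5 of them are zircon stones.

254

In the worst case for collecting zircon stones, every non-zircon stone comes out first.
There are 21 + 13 + 26 + 14 + 23 + 25 + 38 + 9 + 29 + 51 = 249 non-zircon stones altogether.
After those, each further stone must be zircon, so 249 + 5 = 254 draws guarantee 5 zircon stones.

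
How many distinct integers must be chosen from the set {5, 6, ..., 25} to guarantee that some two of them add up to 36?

15

A set avoiding the sum 36 can contain at most one of each pair {x, 36−x}, plus the 7 elements whose complement lies outside the range or equal to its own complement.
The integers 5, …, 18 (14 of them) are such a set: any two sum to at least 5+6 = 11 and at most 17+18 = 35 < 36.
Any 15th integer completes one of the 7 pairs, so 15 choices force a sum of 36.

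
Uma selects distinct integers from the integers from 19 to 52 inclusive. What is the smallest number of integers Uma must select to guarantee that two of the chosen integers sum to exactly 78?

Group the elements by complementary pair {x, 78−x}: {26,52}, {27,51}, {28,50}, …, giving 13 two-element pairs, the single value 39 (it cannot pair with itself since the integers are distinct), and 7 integers whose partner 78−x falls outside [19,52].
Treating each of those 21 groups as a pigeonhole, one can pick one integer per group — 21 integers — with no two summing to 78.
The 22nd integer lands in an occupied pair, forcing a sum of 78.

22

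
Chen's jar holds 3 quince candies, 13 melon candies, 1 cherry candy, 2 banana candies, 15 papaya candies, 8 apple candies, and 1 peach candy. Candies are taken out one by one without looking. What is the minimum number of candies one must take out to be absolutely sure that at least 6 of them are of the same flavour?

23

By the pigeonhole principle, put each drawn candy into a box by flavour. The largest draw with every box below 6 takes min(count, 5) from each flavour; flavours with fewer than 5 contribute all they have.
Σ min(cᵢ, 5) = 3 + 5 + 1 + 2 + 5 + 5 + 1 = 22.
Draw number 22 + 1 = 23 must push one box to 6.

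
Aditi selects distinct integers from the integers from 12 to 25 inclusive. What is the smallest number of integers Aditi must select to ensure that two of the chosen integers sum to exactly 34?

Two chosen integers sum to 34 exactly when both halves of some pair {x, 34−x} with 12 ≤ x ≤ 34−x ≤ 22 are chosen — 5 such pairs.
The remaining 4 elements (those with no distinct partner in range) can never complete a 34-sum, so the worst case takes all of them and one from each pair: 4 + 5 = 9.
By the pigeonhole principle, the 10th integer has to be the second member of some pair, so 9 + 1 = 10.

10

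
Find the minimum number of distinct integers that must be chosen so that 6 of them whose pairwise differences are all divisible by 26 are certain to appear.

131

Integers whose pairwise differences are multiples of 26 are exactly those sharing a remainder mod 26. The 26 residue classes mod 26 are the pigeonholes.
With 130 integers one could put 5 in each residue class and have no class reach 6.
The 131st integer pushes some class to 6, so 26·5 + 1 = 131.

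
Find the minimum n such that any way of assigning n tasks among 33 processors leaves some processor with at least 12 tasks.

With 363 tasks one could put exactly 11 in each of the 33 processors, and no processor would reach 12.
One more task must land in a processor that already has 11, giving it 12.
So 33 × 11 + 1 = 364 tasks are required.

364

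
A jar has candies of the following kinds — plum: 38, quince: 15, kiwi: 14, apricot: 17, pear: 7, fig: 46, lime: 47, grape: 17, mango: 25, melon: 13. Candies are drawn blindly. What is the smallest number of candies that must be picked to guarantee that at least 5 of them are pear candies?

In the worst case for collecting pear candies, every non-pear candy comes out first.
There are 38 + 15 + 14 + 17 + 46 + 47 + 17 + 25 + 13 = 232 non-pear candies altogether.
After those, each further candy must be pear, so 232 + 5 = 237 draws guarantee 5 pear candies.

237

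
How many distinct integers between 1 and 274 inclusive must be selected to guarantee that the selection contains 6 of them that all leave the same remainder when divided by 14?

71

Pigeonhole: the 14 residue classes mod 14 are the pigeonholes.
With 70 integers one could put 5 in each residue class and have no class reach 6.
The 71st integer pushes some class to 6, so 14·5 + 1 = 71.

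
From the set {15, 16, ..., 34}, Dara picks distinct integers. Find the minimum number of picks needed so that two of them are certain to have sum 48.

12

Group the elements by complementary pair {x, 48−x}: {15,33}, {16,32}, {17,31}, …, giving 9 two-element pairs, the single value 24 (it cannot pair with itself since the integers are distinct), and 1 integer whose partner 48−x falls outside [15,34].
By pigeonhole, treating each of those 11 groups as a pigeonhole, one can pick one integer per group — 11 integers — with no two summing to 48.
The 12th integer lands in an occupied pair, forcing a sum of 48.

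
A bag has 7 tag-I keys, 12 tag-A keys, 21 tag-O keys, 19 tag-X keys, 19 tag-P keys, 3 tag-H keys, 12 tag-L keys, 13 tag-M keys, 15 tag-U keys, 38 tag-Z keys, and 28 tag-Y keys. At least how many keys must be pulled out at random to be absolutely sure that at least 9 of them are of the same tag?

83

By the pigeonhole principle, the 11 tags are the holes; the keys drawn are the pigeons.
To avoid 9 of any one tag, the worst case takes at most 8 of each tag, or every key of a tag that has fewer than 8.
That gives 7 + 8 + 8 + 8 + 8 + 3 + 8 + 8 + 8 + 8 + 8 = 82 keys with no tag reaching 9.
The next key forces some tag to 9, so 82 + 1 = 83.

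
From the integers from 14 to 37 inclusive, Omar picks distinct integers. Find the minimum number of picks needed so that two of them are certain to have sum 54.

15

Group the elements by complementary pair {x, 54−x}: {17,37}, {18,36}, {19,35}, …, giving 10 two-element pairs, the single value 27 (it cannot pair with itself since the integers are distinct), and 3 integers whose partner 54−x falls outside [14,37].
Pigeonhole: treating each of those 14 groups as a pigeonhole, one can pick one integer per group — 14 integers — with no two summing to 54.
The 15th integer lands in an occupied pair, forcing a sum of 54.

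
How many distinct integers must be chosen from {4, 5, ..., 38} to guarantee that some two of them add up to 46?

Two chosen integers sum to 46 exactly when both halves of some pair {x, 46−x} with 8 ≤ x ≤ 46−x ≤ 38 are chosen — 15 such pairs.
The remaining 5 elements (those with no distinct partner in range) can never complete a 46-sum, so the worst case takes all of them and one from each pair: 5 + 15 = 20.
The 21st integer has to be the second member of some pair, so 20 + 1 = 21.

21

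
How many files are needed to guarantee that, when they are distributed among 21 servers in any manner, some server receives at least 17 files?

With 336 files one could put exactly 16 in each of the 21 servers, and no server would reach 17.
One more file must land in a server that already has 16, giving it 17.
So 21 × 16 + 1 = 337 files are required.

337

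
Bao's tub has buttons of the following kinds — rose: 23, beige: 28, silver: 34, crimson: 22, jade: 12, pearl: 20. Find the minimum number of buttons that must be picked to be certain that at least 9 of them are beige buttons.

120

In the worst case for collecting beige buttons, every non-beige button comes out first.
There are 23 + 34 + 22 + 12 + 20 = 111 non-beige buttons altogether.
After those, each further button must be beige, so 111 + 9 = 120 draws guarantee 9 beige buttons.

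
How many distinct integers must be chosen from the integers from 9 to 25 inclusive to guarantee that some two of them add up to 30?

12

Two chosen integers sum to 30 exactly when both halves of some pair {x, 30−x} with 9 ≤ x ≤ 30−x ≤ 21 are chosen — 6 such pairs.
The remaining 5 elements (those with no distinct partner in range) can never complete a 30-sum, so the worst case takes all of them and one from each pair: 5 + 6 = 11.
The 12th integer has to be the second member of some pair, so 11 + 1 = 12.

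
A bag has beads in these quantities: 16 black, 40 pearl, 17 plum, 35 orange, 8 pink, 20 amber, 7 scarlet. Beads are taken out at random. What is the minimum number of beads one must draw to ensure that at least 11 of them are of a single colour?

66

The 7 colours are the holes; the beads drawn are the pigeons.
To avoid 11 of any one colour, the worst case takes at most 10 of each colour, or every bead of a colour that has fewer than 10.
That gives 10 + 10 + 10 + 10 + 8 + 10 + 7 = 65 beads with no colour reaching 11.
The next bead forces some colour to 11, so 65 + 1 = 66.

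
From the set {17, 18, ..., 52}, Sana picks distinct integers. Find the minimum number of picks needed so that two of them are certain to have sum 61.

23

Two chosen integers sum to 61 exactly when both halves of some pair {x, 61−x} with 17 ≤ x ≤ 61−x ≤ 44 are chosen — 14 such pairs.
The remaining 8 elements (those with no distinct partner in range) can never complete a 61-sum, so the worst case takes all of them and one from each pair: 8 + 14 = 22.
By pigeonhole, the 23rd integer has to be the second member of some pair, so 22 + 1 = 23.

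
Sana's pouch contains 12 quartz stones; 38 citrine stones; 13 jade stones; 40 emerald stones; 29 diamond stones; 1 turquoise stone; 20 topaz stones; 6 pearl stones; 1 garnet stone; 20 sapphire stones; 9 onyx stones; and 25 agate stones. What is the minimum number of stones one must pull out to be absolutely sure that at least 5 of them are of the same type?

43

Pigeonhole: the 12 types are the holes; the stones drawn are the pigeons.
To avoid 5 of any one type, the worst case takes at most 4 of each type, or every stone of a type that has fewer than 4.
That gives 4 + 4 + 4 + 4 + 4 + 1 + 4 + 4 + 1 + 4 + 4 + 4 = 42 stones with no type reaching 5.
The next stone forces some type to 5, so 42 + 1 = 43.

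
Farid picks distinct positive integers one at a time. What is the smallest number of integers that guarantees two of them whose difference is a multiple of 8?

Integers whose pairwise differences are multiples of 8 are exactly those sharing a remainder mod 8. Pigeonhole: the 8 residue classes mod 8 are the pigeonholes.
With 8 integers one could put 1 in each residue class and have no class reach 2.
The 9th integer pushes some class to 2, so 8·1 + 1 = 9.

9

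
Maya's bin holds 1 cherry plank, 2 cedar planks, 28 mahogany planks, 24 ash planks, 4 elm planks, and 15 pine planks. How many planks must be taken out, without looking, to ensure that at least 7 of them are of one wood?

26

Pigeonhole: the 6 woods are the holes; the planks drawn are the pigeons.
To avoid 7 of any one wood, the worst case takes at most 6 of each wood, or every plank of a wood that has fewer than 6.
That gives 1 + 2 + 6 + 6 + 4 + 6 = 25 planks with no wood reaching 7.
The next plank forces some wood to 7, so 25 + 1 = 26.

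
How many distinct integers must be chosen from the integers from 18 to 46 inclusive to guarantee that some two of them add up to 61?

Group the elements by complementary pair {x, 61−x}: {18,43}, {19,42}, {20,41}, …, giving 13 two-element pairs and 3 integers whose partner 61−x falls outside [18,46].
Pigeonhole: treating each of those 16 groups as a pigeonhole, one can pick one integer per group — 16 integers — with no two summing to 61.
The 17th integer lands in an occupied pair, forcing a sum of 61.

17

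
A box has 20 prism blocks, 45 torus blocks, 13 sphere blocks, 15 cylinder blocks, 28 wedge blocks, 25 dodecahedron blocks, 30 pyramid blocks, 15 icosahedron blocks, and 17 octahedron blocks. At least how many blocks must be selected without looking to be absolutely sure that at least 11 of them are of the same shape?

An adversary could hand out at most 10 blocks per shape: 10 + 10 + 10 + 10 + 10 + 10 + 10 + 10 + 10 = 90 blocks and still no shape has 11.
Pigeonhole: one more block lands in a shape already at 10, so 91 draws are enough and 90 are not.

91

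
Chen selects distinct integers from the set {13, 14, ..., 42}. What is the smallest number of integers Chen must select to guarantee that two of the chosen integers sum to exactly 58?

18

Group the elements by complementary pair {x, 58−x}: {16,42}, {17,41}, {18,40}, …, giving 13 two-element pairs; the single value 29 (it cannot pair with itself since the integers are distinct); and 3 integers whose partner 58−x falls outside [13,42].
Treating each of those 17 groups as a pigeonhole, one can pick one integer per group — 17 integers — with no two summing to 58.
The 18th integer lands in an occupied pair, forcing a sum of 58.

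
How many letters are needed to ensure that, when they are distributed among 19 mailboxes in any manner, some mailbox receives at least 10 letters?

With 171 letters one could put exactly 9 in each of the 19 mailboxes, and no mailbox would reach 10.
By pigeonhole, one more letter must land in a mailbox that already has 9, giving it 10.
So 19 × 9 + 1 = 172 letters are required.

172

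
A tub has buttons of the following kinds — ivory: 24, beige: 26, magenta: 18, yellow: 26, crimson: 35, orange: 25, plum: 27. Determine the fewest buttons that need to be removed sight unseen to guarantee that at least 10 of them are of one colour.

By the pigeonhole principle, put each drawn button into a box by colour. The largest draw with every box below 10 takes min(count, 9) from each colour.
Σ min(cᵢ, 9) = 9 + 9 + 9 + 9 + 9 + 9 + 9 = 63.
Draw number 63 + 1 = 64 must push one box to 10.

64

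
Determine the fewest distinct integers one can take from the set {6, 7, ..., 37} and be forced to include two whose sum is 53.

22

Two chosen integers sum to 53 exactly when both halves of some pair {x, 53−x} with 16 ≤ x ≤ 53−x ≤ 37 are chosen — 11 such pairs.
The remaining 10 elements (those with no distinct partner in range) can never complete a 53-sum, so the worst case takes all of them and one from each pair: 10 + 11 = 21.
The 22nd integer has to be the second member of some pair, so 21 + 1 = 22.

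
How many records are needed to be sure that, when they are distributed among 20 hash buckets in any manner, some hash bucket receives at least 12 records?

With 220 records one could put exactly 11 in each of the 20 hash buckets, and no hash bucket would reach 12.
One more record must land in a hash bucket that already has 11, giving it 12.
So 20 × 11 + 1 = 221 records are required.

221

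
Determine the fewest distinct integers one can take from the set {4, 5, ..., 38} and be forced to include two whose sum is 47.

21

Group the elements by complementary pair {x, 47−x}: {9,38}, {10,37}, {11,36}, …, giving 15 two-element pairs and 5 integers whose partner 47−x falls outside [4,38].
Pigeonhole: treating each of those 20 groups as a pigeonhole, one can pick one integer per group — 20 integers — with no two summing to 47.
The 21st integer lands in an occupied pair, forcing a sum of 47.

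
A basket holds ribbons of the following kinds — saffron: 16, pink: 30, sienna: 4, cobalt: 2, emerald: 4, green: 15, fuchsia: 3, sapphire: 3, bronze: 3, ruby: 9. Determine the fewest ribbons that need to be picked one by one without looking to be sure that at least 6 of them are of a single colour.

An adversary could hand out at most 5 ribbons per colour (6 colours run out sooner): 5 + 5 + 4 + 2 + 4 + 5 + 3 + 3 + 3 + 5 = 39 ribbons and still no colour has 6.
By pigeonhole, one more ribbon lands in a colour already at 5, so 40 draws are enough and 39 are not.

40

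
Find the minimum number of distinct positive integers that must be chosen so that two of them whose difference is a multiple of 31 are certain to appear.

Integers whose pairwise differences are multiples of 31 are exactly those sharing a remainder mod 31. By pigeonhole, the 31 residue classes mod 31 are the pigeonholes.
With 31 integers one could put 1 in each residue class and have no class reach 2.
The 32nd integer pushes some class to 2, so 31·1 + 1 = 32.

32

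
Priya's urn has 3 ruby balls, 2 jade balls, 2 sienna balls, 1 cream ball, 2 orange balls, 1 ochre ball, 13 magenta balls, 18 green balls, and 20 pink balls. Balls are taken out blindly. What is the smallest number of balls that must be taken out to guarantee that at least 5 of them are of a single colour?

24

By the pigeonhole principle, the 9 colours are the holes; the balls drawn are the pigeons.
To avoid 5 of any one colour, the worst case takes at most 4 of each colour, or every ball of a colour that has fewer than 4.
That gives 3 + 2 + 2 + 1 + 2 + 1 + 4 + 4 + 4 = 23 balls with no colour reaching 5.
The next ball forces some colour to 5, so 23 + 1 = 24.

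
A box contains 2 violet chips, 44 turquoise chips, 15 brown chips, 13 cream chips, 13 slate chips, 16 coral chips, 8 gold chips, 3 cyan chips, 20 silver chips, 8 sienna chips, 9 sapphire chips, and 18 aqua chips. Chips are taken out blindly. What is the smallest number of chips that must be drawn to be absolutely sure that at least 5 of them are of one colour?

46

An adversary could hand out at most 4 chips per colour (violet, cyan run out sooner): 2 + 4 + 4 + 4 + 4 + 4 + 4 + 3 + 4 + 4 + 4 + 4 = 45 chips and still no colour has 5.
By the pigeonhole principle, one more chip lands in a colour already at 4, so 46 draws are enough and 45 are not.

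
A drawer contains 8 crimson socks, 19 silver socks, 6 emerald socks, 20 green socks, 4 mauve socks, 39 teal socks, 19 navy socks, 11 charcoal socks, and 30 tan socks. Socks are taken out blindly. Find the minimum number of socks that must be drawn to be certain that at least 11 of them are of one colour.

79

An adversary could hand out at most 10 socks per colour (crimson, emerald, mauve run out sooner): 8 + 10 + 6 + 10 + 4 + 10 + 10 + 10 + 10 = 78 socks and still no colour has 11.
By the pigeonhole principle, one more sock lands in a colour already at 10, so 79 draws are enough and 78 are not.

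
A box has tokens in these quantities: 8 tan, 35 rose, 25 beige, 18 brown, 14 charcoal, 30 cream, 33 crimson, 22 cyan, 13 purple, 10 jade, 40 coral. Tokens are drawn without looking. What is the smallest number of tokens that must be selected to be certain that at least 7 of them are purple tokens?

In the worst case for collecting purple tokens, every non-purple token comes out first.
There are 8 + 35 + 25 + 18 + 14 + 30 + 33 + 22 + 10 + 40 = 235 non-purple tokens altogether.
After those, each further token must be purple, so 235 + 7 = 242 draws guarantee 7 purple tokens.

242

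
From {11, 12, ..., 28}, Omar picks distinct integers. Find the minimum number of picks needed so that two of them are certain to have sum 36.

12

A set avoiding the sum 36 can contain at most one of each pair {x, 36−x}, plus the 4 elements whose complement lies outside the range or equal to its own complement.
The integers 18, …, 28 (11 of them) are such a set: any two sum to at least 18+19 = 37 > 36.
By pigeonhole, any 12th integer completes one of the 7 pairs, so 12 choices force a sum of 36.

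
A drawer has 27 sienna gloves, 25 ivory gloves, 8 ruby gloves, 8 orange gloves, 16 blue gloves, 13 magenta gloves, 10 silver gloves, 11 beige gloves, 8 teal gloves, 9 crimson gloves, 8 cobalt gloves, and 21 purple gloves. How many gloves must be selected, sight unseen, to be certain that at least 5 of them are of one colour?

An adversary could hand out at most 4 gloves per colour: 4 + 4 + 4 + 4 + 4 + 4 + 4 + 4 + 4 + 4 + 4 + 4 = 48 gloves and still no colour has 5.
One more glove lands in a colour already at 4, so 49 draws are enough and 48 are not.

49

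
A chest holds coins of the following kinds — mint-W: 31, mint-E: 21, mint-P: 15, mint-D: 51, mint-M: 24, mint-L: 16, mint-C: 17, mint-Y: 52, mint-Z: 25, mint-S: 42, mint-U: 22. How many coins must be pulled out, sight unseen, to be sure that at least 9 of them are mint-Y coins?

273

In the worst case for collecting mint-Y coins, every non-mint-Y coin comes out first.
There are 31 + 21 + 15 + 51 + 24 + 16 + 17 + 25 + 42 + 22 = 264 non-mint-Y coins altogether.
After those, each further coin must be mint-Y, so 264 + 9 = 273 draws guarantee 9 mint-Y coins.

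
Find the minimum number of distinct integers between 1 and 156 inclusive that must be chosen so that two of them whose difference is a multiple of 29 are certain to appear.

Integers whose pairwise differences are multiples of 29 are exactly those sharing a remainder mod 29. By the pigeonhole principle, the 29 residue classes mod 29 are the pigeonholes.
With 29 integers one could put 1 in each residue class and have no class reach 2.
The 30th integer pushes some class to 2, so 29·1 + 1 = 30.

30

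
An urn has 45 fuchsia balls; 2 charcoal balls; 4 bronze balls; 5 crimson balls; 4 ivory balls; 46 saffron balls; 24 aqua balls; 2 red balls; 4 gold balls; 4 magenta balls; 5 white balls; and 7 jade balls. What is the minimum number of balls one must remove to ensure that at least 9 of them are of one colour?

62

The 12 colours are the holes; the balls drawn are the pigeons.
To avoid 9 of any one colour, the worst case takes at most 8 of each colour, or every ball of a colour that has fewer than 8.
That gives 8 + 2 + 4 + 5 + 4 + 8 + 8 + 2 + 4 + 4 + 5 + 7 = 61 balls with no colour reaching 9.
The next ball forces some colour to 9, so 61 + 1 = 62.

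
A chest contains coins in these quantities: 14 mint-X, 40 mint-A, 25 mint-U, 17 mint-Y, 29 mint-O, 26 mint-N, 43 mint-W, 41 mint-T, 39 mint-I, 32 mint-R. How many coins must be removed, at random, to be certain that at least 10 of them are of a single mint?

An adversary could hand out at most 9 coins per mint: 9 + 9 + 9 + 9 + 9 + 9 + 9 + 9 + 9 + 9 = 90 coins and still no mint has 10.
One more coin lands in a mint already at 9, so 91 draws are enough and 90 are not.

91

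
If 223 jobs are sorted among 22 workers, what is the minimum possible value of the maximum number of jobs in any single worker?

11

By the pigeonhole principle, the 22 workers are the holes and the 223 jobs are the pigeons.
If every worker held at most 10 jobs, the total would be at most 22 × 10 = 220, which is less than 223.
So some worker holds at least ⌈223/22⌉ = 11 jobs.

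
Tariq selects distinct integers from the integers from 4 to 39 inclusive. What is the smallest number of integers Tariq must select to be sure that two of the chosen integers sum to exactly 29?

A set avoiding the sum 29 can contain at most one of each pair {x, 29−x}, plus the 14 elements whose complement lies outside the range.
The integers 15, …, 39 (25 of them) are such a set: any two sum to at least 15+16 = 31 > 29.
Pigeonhole: any 26th integer completes one of the 11 pairs, so 26 choices force a sum of 29.

26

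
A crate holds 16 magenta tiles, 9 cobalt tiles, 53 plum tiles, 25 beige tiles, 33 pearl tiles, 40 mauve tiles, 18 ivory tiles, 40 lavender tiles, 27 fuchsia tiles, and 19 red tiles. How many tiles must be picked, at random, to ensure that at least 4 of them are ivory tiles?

In the worst case for collecting ivory tiles, every non-ivory tile comes out first.
There are 16 + 9 + 53 + 25 + 33 + 40 + 40 + 27 + 19 = 262 non-ivory tiles altogether.
After those, each further tile must be ivory, so 262 + 4 = 266 draws guarantee 4 ivory tiles.

266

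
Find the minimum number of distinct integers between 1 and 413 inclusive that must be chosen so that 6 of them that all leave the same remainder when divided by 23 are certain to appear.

The 23 residue classes mod 23 are the pigeonholes.
With 115 integers one could put 5 in each residue class and have no class reach 6.
The 116th integer pushes some class to 6, so 23·5 + 1 = 116.

116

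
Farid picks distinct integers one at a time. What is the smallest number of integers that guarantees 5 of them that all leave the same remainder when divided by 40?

By pigeonhole, the 40 residue classes mod 40 are the pigeonholes.
With 160 integers one could put 4 in each residue class and have no class reach 5.
The 161st integer pushes some class to 5, so 40·4 + 1 = 161.

161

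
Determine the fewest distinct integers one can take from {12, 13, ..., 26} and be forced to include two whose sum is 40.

Group the elements by complementary pair {x, 40−x}: {14,26}, {15,25}, {16,24}, …, giving 6 two-element pairs; the single value 20 (it cannot pair with itself since the integers are distinct); and 2 integers whose partner 40−x falls outside [12,26].
By the pigeonhole principle, treating each of those 9 groups as a pigeonhole, one can pick one integer per group — 9 integers — with no two summing to 40.
The 10th integer lands in an occupied pair, forcing a sum of 40.

10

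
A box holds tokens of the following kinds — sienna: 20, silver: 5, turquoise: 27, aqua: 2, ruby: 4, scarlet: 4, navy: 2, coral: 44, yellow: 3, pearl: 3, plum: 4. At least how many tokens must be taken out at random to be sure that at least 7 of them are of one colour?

46

An adversary could hand out at most 6 tokens per colour (8 colours run out sooner): 6 + 5 + 6 + 2 + 4 + 4 + 2 + 6 + 3 + 3 + 4 = 45 tokens and still no colour has 7.
One more token lands in a colour already at 6, so 46 draws are enough and 45 are not.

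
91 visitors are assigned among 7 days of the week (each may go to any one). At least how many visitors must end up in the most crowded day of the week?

By the pigeonhole principle, the 7 days of the week are the holes and the 91 visitors are the pigeons.
If every day of the week held at most 12 visitors, the total would be at most 7 × 12 = 84, which is less than 91.
So some day of the week holds at least ⌈91/7⌉ = 13 visitors.

13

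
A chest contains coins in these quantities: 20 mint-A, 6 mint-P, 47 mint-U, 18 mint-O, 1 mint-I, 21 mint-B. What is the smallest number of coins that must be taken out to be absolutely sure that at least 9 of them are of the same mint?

40

By the pigeonhole principle, the 6 mints are the holes; the coins drawn are the pigeons.
To avoid 9 of any one mint, the worst case takes at most 8 of each mint, or every coin of a mint that has fewer than 8.
That gives 8 + 6 + 8 + 8 + 1 + 8 = 39 coins with no mint reaching 9.
The next coin forces some mint to 9, so 39 + 1 = 40.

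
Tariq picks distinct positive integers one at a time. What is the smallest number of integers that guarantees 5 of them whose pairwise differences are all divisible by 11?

45

Integers whose pairwise differences are multiples of 11 are exactly those sharing a remainder mod 11. By the pigeonhole principle, the 11 residue classes mod 11 are the pigeonholes.
With 44 integers one could put 4 in each residue class and have no class reach 5.
The 45th integer pushes some class to 5, so 11·4 + 1 = 45.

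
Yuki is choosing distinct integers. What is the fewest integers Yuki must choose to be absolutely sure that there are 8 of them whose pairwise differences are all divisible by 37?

260

Integers whose pairwise differences are multiples of 37 are exactly those sharing a remainder mod 37. By pigeonhole, the 37 residue classes mod 37 are the pigeonholes.
With 259 integers one could put 7 in each residue class and have no class reach 8.
The 260th integer pushes some class to 8, so 37·7 + 1 = 260.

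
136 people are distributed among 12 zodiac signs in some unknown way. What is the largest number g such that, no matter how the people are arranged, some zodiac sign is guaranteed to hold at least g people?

12

The 12 zodiac signs are the holes and the 136 people are the pigeons.
If every zodiac sign held at most 11 people, the total would be at most 12 × 11 = 132, which is less than 136.
So some zodiac sign holds at least ⌈136/12⌉ = 12 people.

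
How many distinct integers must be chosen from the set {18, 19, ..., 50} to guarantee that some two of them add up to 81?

24

Two chosen integers sum to 81 exactly when both halves of some pair {x, 81−x} with 31 ≤ x ≤ 81−x ≤ 50 are chosen — 10 such pairs.
The remaining 13 elements (those with no distinct partner in range) can never complete a 81-sum, so the worst case takes all of them and one from each pair: 13 + 10 = 23.
The 24th integer has to be the second member of some pair, so 23 + 1 = 24.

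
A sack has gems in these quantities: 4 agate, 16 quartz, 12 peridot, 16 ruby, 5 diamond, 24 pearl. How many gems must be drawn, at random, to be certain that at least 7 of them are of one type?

34

By the pigeonhole principle, put each drawn gem into a box by type. The largest draw with every box below 7 takes min(count, 6) from each type; types with fewer than 6 contribute all they have.
Σ min(cᵢ, 6) = 4 + 6 + 6 + 6 + 5 + 6 = 33.
Draw number 33 + 1 = 34 must push one box to 7.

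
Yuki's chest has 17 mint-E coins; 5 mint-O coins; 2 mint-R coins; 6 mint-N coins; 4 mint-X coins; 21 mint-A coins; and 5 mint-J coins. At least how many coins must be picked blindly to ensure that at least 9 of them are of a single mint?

39

Pigeonhole: the 7 mints are the holes; the coins drawn are the pigeons.
To avoid 9 of any one mint, the worst case takes at most 8 of each mint, or every coin of a mint that has fewer than 8.
That gives 8 + 5 + 2 + 6 + 4 + 8 + 5 = 38 coins with no mint reaching 9.
The next coin forces some mint to 9, so 38 + 1 = 39.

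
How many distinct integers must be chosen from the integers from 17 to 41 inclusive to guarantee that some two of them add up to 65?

17

Group the elements by complementary pair {x, 65−x}: {24,41}, {25,40}, {26,39}, …, giving 9 two-element pairs and 7 integers whose partner 65−x falls outside [17,41].
Treating each of those 16 groups as a pigeonhole, one can pick one integer per group — 16 integers — with no two summing to 65.
The 17th integer lands in an occupied pair, forcing a sum of 65.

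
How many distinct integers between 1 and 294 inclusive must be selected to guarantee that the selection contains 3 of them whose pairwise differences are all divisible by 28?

57

Integers whose pairwise differences are multiples of 28 are exactly those sharing a remainder mod 28. By the pigeonhole principle, the 28 residue classes mod 28 are the pigeonholes.
With 56 integers one could put 2 in each residue class and have no class reach 3.
The 57th integer pushes some class to 3, so 28·2 + 1 = 57.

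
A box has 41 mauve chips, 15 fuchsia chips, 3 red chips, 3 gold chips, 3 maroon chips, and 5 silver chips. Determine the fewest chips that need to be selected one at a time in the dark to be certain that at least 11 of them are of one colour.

By pigeonhole, put each drawn chip into a box by colour. The largest draw with every box below 11 takes min(count, 10) from each colour; colours with fewer than 10 contribute all they have.
Σ min(cᵢ, 10) = 10 + 10 + 3 + 3 + 3 + 5 = 34.
Draw number 34 + 1 = 35 must push one box to 11.

35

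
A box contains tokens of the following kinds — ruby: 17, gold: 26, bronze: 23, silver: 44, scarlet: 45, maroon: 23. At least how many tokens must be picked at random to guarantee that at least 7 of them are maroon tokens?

162

In the worst case for collecting maroon tokens, every non-maroon token comes out first.
There are 17 + 26 + 23 + 44 + 45 = 155 non-maroon tokens altogether.
After those, each further token must be maroon, so 155 + 7 = 162 draws guarantee 7 maroon tokens.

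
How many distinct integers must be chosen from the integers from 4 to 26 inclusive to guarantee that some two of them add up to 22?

17

A set avoiding the sum 22 can contain at most one of each pair {x, 22−x}, plus the 9 elements whose complement lies outside the range or equal to its own complement.
The integers 11, …, 26 (16 of them) are such a set: any two sum to at least 11+12 = 23 > 22.
By the pigeonhole principle, any 17th integer completes one of the 7 pairs, so 17 choices force a sum of 22.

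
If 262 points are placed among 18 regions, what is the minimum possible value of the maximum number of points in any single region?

15

The 18 regions are the holes and the 262 points are the pigeons.
If every region held at most 14 points, the total would be at most 18 × 14 = 252, which is less than 262.
So some region holds at least ⌈262/18⌉ = 15 points.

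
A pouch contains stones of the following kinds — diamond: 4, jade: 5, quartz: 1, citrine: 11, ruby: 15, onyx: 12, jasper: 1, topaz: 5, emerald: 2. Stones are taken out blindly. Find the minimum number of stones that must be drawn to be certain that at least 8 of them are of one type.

40

Pigeonhole: the 9 types are the holes; the stones drawn are the pigeons.
To avoid 8 of any one type, the worst case takes at most 7 of each type, or every stone of a type that has fewer than 7.
That gives 4 + 5 + 1 + 7 + 7 + 7 + 1 + 5 + 2 = 39 stones with no type reaching 8.
The next stone forces some type to 8, so 39 + 1 = 40.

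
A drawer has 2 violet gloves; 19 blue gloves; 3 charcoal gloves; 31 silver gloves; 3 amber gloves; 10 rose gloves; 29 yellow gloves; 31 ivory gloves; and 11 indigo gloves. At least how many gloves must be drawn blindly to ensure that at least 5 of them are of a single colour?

An adversary could hand out at most 4 gloves per colour (violet, charcoal, amber run out sooner): 2 + 4 + 3 + 4 + 3 + 4 + 4 + 4 + 4 = 32 gloves and still no colour has 5.
Pigeonhole: one more glove lands in a colour already at 4, so 33 draws are enough and 32 are not.

33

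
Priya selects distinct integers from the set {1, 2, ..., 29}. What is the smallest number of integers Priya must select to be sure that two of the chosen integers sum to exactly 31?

A set avoiding the sum 31 can contain at most one of each pair {x, 31−x}, plus the 1 element whose complement lies outside the range.
The integers 1, …, 15 (15 of them) are such a set: any two sum to at least 1+2 = 3 and at most 14+15 = 29 < 31.
Any 16th integer completes one of the 14 pairs, so 16 choices force a sum of 31.

16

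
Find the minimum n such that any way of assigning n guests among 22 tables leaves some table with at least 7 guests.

With 132 guests one could put exactly 6 in each of the 22 tables, and no table would reach 7.
By the pigeonhole principle, one more guest must land in a table that already has 6, giving it 7.
So 22 × 6 + 1 = 133 guests are required.

133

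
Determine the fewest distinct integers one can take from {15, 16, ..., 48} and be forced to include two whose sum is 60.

Group the elements by complementary pair {x, 60−x}: {15,45}, {16,44}, {17,43}, …, giving 15 two-element pairs, the single value 30 (it cannot pair with itself since the integers are distinct), and 3 integers whose partner 60−x falls outside [15,48].
Treating each of those 19 groups as a pigeonhole, one can pick one integer per group — 19 integers — with no two summing to 60.
The 20th integer lands in an occupied pair, forcing a sum of 60.

20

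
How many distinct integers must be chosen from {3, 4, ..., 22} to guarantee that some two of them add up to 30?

14

Two chosen integers sum to 30 exactly when both halves of some pair {x, 30−x} with 8 ≤ x ≤ 30−x ≤ 22 are chosen — 7 such pairs.
The remaining 6 elements (those with no distinct partner in range) can never complete a 30-sum, so the worst case takes all of them and one from each pair: 6 + 7 = 13.
Pigeonhole: the 14th integer has to be the second member of some pair, so 13 + 1 = 14.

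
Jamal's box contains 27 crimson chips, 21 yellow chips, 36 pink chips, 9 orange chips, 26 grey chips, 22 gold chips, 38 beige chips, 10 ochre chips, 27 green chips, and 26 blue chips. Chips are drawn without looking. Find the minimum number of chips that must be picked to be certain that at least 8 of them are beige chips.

In the worst case for collecting beige chips, every non-beige chip comes out first.
There are 27 + 21 + 36 + 9 + 26 + 22 + 10 + 27 + 26 = 204 non-beige chips altogether.
After those, each further chip must be beige, so 204 + 8 = 212 draws guarantee 8 beige chips.

212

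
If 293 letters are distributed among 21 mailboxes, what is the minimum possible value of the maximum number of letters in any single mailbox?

The 21 mailboxes are the holes and the 293 letters are the pigeons.
If every mailbox held at most 13 letters, the total would be at most 21 × 13 = 273, which is less than 293.
So some mailbox holds at least ⌈293/21⌉ = 14 letters.

14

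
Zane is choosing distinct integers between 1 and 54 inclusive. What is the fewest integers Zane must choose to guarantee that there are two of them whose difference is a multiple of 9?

Integers whose pairwise differences are multiples of 9 are exactly those sharing a remainder mod 9. By the pigeonhole principle, the 9 residue classes mod 9 are the pigeonholes.
With 9 integers one could put 1 in each residue class and have no class reach 2.
The 10th integer pushes some class to 2, so 9·1 + 1 = 10.

10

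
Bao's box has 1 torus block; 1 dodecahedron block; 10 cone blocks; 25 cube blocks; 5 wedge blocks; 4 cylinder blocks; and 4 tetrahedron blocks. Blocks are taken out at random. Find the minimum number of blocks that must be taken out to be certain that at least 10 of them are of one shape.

Put each drawn block into a box by shape. The largest draw with every box below 10 takes min(count, 9) from each shape; shapes with fewer than 9 contribute all they have.
Σ min(cᵢ, 9) = 1 + 1 + 9 + 9 + 5 + 4 + 4 = 33.
Draw number 33 + 1 = 34 must push one box to 10.

34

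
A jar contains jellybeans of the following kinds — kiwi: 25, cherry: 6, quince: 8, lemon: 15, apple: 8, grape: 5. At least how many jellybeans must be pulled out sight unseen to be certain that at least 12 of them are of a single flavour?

50

An adversary could hand out at most 11 jellybeans per flavour (4 flavours run out sooner): 11 + 6 + 8 + 11 + 8 + 5 = 49 jellybeans and still no flavour has 12.
By pigeonhole, one more jellybean lands in a flavour already at 11, so 50 draws are enough and 49 are not.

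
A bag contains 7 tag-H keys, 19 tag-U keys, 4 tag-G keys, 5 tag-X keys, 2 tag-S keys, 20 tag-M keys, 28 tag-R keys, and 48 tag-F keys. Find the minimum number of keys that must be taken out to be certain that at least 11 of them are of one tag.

59

By pigeonhole, the 8 tags are the holes; the keys drawn are the pigeons.
To avoid 11 of any one tag, the worst case takes at most 10 of each tag, or every key of a tag that has fewer than 10.
That gives 7 + 10 + 4 + 5 + 2 + 10 + 10 + 10 = 58 keys with no tag reaching 11.
The next key forces some tag to 11, so 58 + 1 = 59.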